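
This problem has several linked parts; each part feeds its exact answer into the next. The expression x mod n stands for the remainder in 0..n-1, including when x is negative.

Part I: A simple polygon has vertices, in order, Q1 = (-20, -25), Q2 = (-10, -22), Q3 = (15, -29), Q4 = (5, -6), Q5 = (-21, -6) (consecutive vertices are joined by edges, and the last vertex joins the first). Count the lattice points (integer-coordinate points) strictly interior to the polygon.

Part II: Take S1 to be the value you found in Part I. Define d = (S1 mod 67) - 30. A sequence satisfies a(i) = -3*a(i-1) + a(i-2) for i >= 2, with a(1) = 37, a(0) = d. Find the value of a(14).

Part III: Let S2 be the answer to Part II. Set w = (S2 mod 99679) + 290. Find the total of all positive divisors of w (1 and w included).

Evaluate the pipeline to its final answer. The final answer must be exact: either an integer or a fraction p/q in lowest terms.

Part I: cross terms: (-20*-22 - -10*-25)=190, (-10*-29 - 15*-22)=620, (15*-6 - 5*-29)=55, (5*-6 - -21*-6)=-156, (-21*-25 - -20*-6)=405; twice the area = |1114| = 1114; area = 557; boundary points = 1 + 1 + 1 + 26 + 1 = 30; strictly interior points = area - boundary/2 + 1 = 543; answer 543
Part II: S1 = 543; d = -23; a(2) = -3*(37) + 1*(-23) = -134; iterating: a(2)=-134, a(3)=439, a(4)=-1451, a(5)=4792, a(6)=-15827, a(7)=52273, a(8)=-172646, a(9)=570211, a(10)=-1883279, a(11)=6220048, a(12)=-20543423, a(13)=67850317, a(14)=-224094374; answer -224094374
Part III: S2 = -224094374; w = 83987; 83987 is prime, so its only divisors are 1 and 83987; sigma = 1 + 83987 = 83988; answer 83988

83988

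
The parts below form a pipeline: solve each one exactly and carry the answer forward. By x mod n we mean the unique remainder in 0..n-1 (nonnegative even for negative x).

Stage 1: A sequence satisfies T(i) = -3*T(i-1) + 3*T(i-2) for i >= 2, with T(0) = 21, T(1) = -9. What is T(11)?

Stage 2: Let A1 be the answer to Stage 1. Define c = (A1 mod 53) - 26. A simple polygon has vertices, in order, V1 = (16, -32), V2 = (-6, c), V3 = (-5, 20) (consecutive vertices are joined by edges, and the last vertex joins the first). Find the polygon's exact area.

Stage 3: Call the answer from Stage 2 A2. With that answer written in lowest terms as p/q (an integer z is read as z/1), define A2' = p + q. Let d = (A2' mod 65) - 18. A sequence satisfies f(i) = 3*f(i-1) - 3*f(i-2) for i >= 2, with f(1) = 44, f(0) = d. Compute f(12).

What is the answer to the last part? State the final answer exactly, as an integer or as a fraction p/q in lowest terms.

Stage 1: T(2) = -3*(-9) + 3*(21) = 90; iterating: T(2)=90, T(3)=-297, T(4)=1161, T(5)=-4374, T(6)=16605, T(7)=-62937, T(8)=238626, T(9)=-904689, T(10)=3429945, T(11)=-13003902; answer -13003902
Stage 2: A1 = -13003902; c = -7; cross terms: (16*-7 - -6*-32)=-304, (-6*20 - -5*-7)=-155, (-5*-32 - 16*20)=-160; twice the area = |-619| = 619; area = 619/2; answer 619/2
Stage 3: A2 = 619/2; threaded value p + q = 621; d = 18; f(2) = 3*(44) - 3*(18) = 78; iterating: f(2)=78, f(3)=102, f(4)=72, f(5)=-90, f(6)=-486, f(7)=-1188, f(8)=-2106, f(9)=-2754, f(10)=-1944, f(11)=2430, f(12)=13122; answer 13122

13122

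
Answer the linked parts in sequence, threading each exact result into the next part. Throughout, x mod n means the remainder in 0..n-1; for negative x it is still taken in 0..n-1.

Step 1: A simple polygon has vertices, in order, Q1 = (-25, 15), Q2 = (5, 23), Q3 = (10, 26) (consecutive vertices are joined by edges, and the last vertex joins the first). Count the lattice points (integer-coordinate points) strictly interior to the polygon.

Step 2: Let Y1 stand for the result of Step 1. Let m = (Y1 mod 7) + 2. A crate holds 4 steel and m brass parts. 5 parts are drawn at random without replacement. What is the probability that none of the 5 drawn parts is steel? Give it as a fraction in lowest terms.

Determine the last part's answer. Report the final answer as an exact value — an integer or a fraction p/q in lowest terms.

1/126

Step 1: cross terms: (-25*23 - 5*15)=-650, (5*26 - 10*23)=-100, (10*15 - -25*26)=800; twice the area = |50| = 50; area = 25; boundary points = 2 + 1 + 1 = 4; strictly interior points = area - boundary/2 + 1 = 24; answer 24
Step 2: Y1 = 24; m = 5; total draws C(9,5) = 126; favorable C(5,5) = 1; P = 1/126; answer 1/126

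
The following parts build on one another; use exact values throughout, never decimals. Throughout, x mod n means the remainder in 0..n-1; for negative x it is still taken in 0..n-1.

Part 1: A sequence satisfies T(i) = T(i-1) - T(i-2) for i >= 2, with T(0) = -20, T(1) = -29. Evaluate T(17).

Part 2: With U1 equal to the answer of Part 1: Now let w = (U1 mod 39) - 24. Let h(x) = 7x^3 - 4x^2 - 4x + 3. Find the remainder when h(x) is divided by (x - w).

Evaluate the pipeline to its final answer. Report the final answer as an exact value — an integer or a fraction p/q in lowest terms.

-24462

Part 1: T(2) = 1*(-29) - 1*(-20) = -9; iterating: T(2)=-9, T(3)=20, T(4)=29, T(5)=9, T(6)=-20, T(7)=-29, T(8)=-9, T(9)=20, T(10)=29, T(11)=9, T(12)=-20, T(13)=-29, T(14)=-9, T(15)=20, T(16)=29, T(17)=9; answer 9
Part 2: U1 = 9; w = -15; remainder = value at the root: 7*(-15)^3 - 4*(-15)^2 - 4*(-15)^1 + 3 = (-23625) + (-900) + (60) + (3) = -24462; answer -24462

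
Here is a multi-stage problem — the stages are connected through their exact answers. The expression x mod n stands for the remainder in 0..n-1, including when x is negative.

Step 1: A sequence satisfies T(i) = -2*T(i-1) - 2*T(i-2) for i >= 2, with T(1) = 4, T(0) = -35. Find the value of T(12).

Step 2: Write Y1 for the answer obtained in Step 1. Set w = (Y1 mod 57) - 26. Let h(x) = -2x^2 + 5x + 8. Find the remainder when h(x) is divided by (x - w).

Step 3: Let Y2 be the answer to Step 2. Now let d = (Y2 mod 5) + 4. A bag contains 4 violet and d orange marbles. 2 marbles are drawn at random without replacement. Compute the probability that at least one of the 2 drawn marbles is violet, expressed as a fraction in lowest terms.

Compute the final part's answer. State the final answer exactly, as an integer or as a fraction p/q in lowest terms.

Step 1: T(2) = -2*(4) - 2*(-35) = 62; iterating: T(2)=62, T(3)=-132, T(4)=140, T(5)=-16, T(6)=-248, T(7)=528, T(8)=-560, T(9)=64, T(10)=992, T(11)=-2112, T(12)=2240; answer 2240
Step 2: Y1 = 2240; w = -9; remainder = value at the root: -2*(-9)^2 + 5*(-9)^1 + 8 = (-162) + (-45) + (8) = -199; answer -199
Step 3: Y2 = -199; d = 5; total draws C(9,2) = 36; complement C(5,2) = 10; favorable 36 - 10 = 26; P = 13/18; answer 13/18

13/18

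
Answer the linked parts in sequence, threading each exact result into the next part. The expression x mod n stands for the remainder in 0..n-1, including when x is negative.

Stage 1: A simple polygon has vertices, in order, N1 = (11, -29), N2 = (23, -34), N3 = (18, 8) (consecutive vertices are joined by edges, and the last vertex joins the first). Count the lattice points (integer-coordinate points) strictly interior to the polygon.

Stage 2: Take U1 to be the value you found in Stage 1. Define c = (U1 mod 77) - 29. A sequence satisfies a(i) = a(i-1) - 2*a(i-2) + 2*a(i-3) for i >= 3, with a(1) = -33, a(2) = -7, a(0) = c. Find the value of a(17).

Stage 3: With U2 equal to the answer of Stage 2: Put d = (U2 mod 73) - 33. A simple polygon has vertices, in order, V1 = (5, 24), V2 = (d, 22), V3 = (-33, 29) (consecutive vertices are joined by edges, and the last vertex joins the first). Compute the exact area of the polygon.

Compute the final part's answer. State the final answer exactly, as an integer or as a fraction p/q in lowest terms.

73

Stage 1: cross terms: (11*-34 - 23*-29)=293, (23*8 - 18*-34)=796, (18*-29 - 11*8)=-610; twice the area = |479| = 479; area = 479/2; boundary points = 1 + 1 + 1 = 3; strictly interior points = area - boundary/2 + 1 = 239; answer 239
Stage 2: U1 = 239; c = -21; a(3) = 1*(-7) - 2*(-33) + 2*(-21) = 17; iterating: a(3)=17, a(4)=-35, a(5)=-83, a(6)=21, a(7)=117, a(8)=-91, a(9)=-283, a(10)=133, a(11)=517, a(12)=-315, a(13)=-1083, a(14)=581, a(15)=2117, a(16)=-1211, a(17)=-4283; answer -4283
Stage 3: U2 = -4283; d = -9; cross terms: (5*22 - -9*24)=326, (-9*29 - -33*22)=465, (-33*24 - 5*29)=-937; twice the area = |-146| = 146; area = 73; answer 73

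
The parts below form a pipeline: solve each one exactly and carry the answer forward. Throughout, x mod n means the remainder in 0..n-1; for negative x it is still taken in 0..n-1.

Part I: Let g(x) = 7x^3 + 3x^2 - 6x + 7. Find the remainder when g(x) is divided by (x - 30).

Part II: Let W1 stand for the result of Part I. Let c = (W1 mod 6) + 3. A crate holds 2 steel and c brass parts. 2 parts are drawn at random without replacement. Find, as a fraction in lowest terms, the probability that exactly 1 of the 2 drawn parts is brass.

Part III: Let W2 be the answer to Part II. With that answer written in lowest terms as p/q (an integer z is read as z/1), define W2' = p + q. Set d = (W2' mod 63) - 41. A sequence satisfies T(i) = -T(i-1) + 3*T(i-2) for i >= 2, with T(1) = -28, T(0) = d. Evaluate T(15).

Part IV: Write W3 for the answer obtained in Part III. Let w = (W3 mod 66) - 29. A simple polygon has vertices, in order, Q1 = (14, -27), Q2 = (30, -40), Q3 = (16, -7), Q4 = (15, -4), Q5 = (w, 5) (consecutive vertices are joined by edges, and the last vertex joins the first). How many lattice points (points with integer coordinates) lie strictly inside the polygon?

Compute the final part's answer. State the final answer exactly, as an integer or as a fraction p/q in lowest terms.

Part I: remainder = value at the root: 7*(30)^3 + 3*(30)^2 - 6*(30)^1 + 7 = (189000) + (2700) + (-180) + (7) = 191527; answer 191527
Part II: W1 = 191527; c = 4; total draws C(6,2) = 15; favorable C(4,1)*C(2,1) = 8; P = 8/15; answer 8/15
Part III: W2 = 8/15; threaded value p + q = 23; d = -18; T(2) = -1*(-28) + 3*(-18) = -26; iterating: T(2)=-26, T(3)=-58, T(4)=-20, T(5)=-154, T(6)=94, T(7)=-556, T(8)=838, T(9)=-2506, T(10)=5020, T(11)=-12538, T(12)=27598, T(13)=-65212, T(14)=148006, T(15)=-343642; answer -343642
Part IV: W3 = -343642; w = -9; cross terms: (14*-40 - 30*-27)=250, (30*-7 - 16*-40)=430, (16*-4 - 15*-7)=41, (15*5 - -9*-4)=39, (-9*-27 - 14*5)=173; twice the area = |933| = 933; area = 933/2; boundary points = 1 + 1 + 1 + 3 + 1 = 7; strictly interior points = area - boundary/2 + 1 = 464; answer 464

464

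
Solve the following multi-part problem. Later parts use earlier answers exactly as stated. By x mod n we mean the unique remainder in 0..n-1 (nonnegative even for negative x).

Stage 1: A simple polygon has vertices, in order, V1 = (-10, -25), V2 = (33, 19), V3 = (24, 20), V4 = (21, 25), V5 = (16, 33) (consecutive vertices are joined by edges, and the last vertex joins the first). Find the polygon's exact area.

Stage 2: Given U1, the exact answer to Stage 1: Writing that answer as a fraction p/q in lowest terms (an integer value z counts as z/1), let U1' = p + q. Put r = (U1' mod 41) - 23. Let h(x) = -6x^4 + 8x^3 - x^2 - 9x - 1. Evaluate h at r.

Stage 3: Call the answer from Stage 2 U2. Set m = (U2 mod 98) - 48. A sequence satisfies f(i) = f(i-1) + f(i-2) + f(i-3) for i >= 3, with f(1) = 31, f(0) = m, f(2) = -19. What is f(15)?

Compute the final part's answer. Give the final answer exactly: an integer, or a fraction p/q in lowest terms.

Stage 1: cross terms: (-10*19 - 33*-25)=635, (33*20 - 24*19)=204, (24*25 - 21*20)=180, (21*33 - 16*25)=293, (16*-25 - -10*33)=-70; twice the area = |1242| = 1242; area = 621; answer 621
Stage 2: U1 = 621; threaded value p + q = 622; r = -16; -6*(-16)^4 + 8*(-16)^3 - 1*(-16)^2 - 9*(-16)^1 - 1 = (-393216) + (-32768) + (-256) + (144) + (-1) = -426097; answer -426097
Stage 3: U2 = -426097; m = -41; f(3) = 1*(-19) + 1*(31) + 1*(-41) = -29; iterating: f(3)=-29, f(4)=-17, f(5)=-65, f(6)=-111, f(7)=-193, f(8)=-369, f(9)=-673, f(10)=-1235, f(11)=-2277, f(12)=-4185, f(13)=-7697, f(14)=-14159, f(15)=-26041; answer -26041

-26041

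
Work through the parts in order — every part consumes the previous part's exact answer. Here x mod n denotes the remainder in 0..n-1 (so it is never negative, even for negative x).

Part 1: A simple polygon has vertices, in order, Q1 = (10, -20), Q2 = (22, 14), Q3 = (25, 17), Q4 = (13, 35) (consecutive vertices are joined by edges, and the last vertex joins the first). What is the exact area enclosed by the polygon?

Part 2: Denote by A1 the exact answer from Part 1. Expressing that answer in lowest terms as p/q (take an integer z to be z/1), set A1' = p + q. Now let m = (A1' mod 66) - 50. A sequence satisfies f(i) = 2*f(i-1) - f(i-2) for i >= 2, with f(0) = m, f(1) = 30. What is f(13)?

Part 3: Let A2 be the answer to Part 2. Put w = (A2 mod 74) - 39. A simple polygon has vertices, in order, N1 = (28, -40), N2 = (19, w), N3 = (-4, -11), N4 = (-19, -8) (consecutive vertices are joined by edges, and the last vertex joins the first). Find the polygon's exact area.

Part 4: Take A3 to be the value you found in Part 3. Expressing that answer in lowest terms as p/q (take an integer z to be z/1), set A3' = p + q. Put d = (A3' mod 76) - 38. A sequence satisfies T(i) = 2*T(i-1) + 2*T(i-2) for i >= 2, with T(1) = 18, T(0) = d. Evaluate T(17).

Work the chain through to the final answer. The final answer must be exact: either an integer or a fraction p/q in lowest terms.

58896896

Part 1: cross terms: (10*14 - 22*-20)=580, (22*17 - 25*14)=24, (25*35 - 13*17)=654, (13*-20 - 10*35)=-610; twice the area = |648| = 648; area = 324; answer 324
Part 2: A1 = 324; threaded value p + q = 325; m = 11; f(2) = 2*(30) - 1*(11) = 49; iterating: f(2)=49, f(3)=68, f(4)=87, f(5)=106, f(6)=125, f(7)=144, f(8)=163, f(9)=182, f(10)=201, f(11)=220, f(12)=239, f(13)=258; answer 258
Part 3: A2 = 258; w = -3; cross terms: (28*-3 - 19*-40)=676, (19*-11 - -4*-3)=-221, (-4*-8 - -19*-11)=-177, (-19*-40 - 28*-8)=984; twice the area = |1262| = 1262; area = 631; answer 631
Part 4: A3 = 631; threaded value p + q = 632; d = -14; T(2) = 2*(18) + 2*(-14) = 8; iterating: T(2)=8, T(3)=52, T(4)=120, T(5)=344, T(6)=928, T(7)=2544, T(8)=6944, T(9)=18976, T(10)=51840, T(11)=141632, T(12)=386944, T(13)=1057152, T(14)=2888192, T(15)=7890688, T(16)=21557760, T(17)=58896896; answer 58896896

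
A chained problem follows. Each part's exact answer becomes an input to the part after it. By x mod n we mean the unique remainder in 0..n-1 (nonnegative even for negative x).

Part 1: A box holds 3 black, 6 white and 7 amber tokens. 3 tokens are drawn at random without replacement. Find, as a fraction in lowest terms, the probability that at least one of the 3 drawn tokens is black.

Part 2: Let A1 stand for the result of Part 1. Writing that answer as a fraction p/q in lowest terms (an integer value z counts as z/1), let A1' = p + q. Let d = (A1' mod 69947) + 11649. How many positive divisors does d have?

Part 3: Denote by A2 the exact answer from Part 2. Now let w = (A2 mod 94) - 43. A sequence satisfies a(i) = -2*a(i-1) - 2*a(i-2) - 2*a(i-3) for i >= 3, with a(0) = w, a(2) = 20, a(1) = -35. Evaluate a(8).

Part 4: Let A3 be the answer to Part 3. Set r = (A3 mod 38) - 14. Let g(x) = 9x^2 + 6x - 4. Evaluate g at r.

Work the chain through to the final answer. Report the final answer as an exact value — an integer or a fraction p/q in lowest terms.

Part 1: total draws C(16,3) = 560; complement C(13,3) = 286; favorable 560 - 286 = 274; P = 137/280; answer 137/280
Part 2: A1 = 137/280; threaded value p + q = 417; d = 12066; 12066 = 2 * 3 * 2011; number of divisors = (1+1) * (1+1) * (1+1) = 8; answer 8
Part 3: A2 = 8; w = -35; a(3) = -2*(20) - 2*(-35) - 2*(-35) = 100; iterating: a(3)=100, a(4)=-170, a(5)=100, a(6)=-60, a(7)=260, a(8)=-600; answer -600
Part 4: A3 = -600; r = -6; 9*(-6)^2 + 6*(-6)^1 - 4 = (324) + (-36) + (-4) = 284; answer 284

284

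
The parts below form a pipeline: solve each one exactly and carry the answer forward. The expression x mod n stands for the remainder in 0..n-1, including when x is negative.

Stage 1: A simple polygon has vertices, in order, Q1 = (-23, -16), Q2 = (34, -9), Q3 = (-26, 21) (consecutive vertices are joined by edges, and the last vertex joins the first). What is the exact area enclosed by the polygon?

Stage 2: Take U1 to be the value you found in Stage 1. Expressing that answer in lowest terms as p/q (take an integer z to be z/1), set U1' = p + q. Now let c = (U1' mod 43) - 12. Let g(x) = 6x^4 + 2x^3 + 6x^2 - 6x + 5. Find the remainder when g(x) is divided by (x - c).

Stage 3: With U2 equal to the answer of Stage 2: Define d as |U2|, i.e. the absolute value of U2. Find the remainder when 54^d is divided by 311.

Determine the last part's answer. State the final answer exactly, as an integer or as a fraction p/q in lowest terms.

Stage 1: cross terms: (-23*-9 - 34*-16)=751, (34*21 - -26*-9)=480, (-26*-16 - -23*21)=899; twice the area = |2130| = 2130; area = 1065; answer 1065
Stage 2: U1 = 1065; threaded value p + q = 1066; c = 22; remainder = value at the root: 6*(22)^4 + 2*(22)^3 + 6*(22)^2 - 6*(22)^1 + 5 = (1405536) + (21296) + (2904) + (-132) + (5) = 1429609; answer 1429609
Stage 3: U2 = 1429609; d = 1429609; squarings mod 311: 54^1=54, 54^2=117, 54^4=5, 54^8=25, 54^16=3, 54^32=9, 54^64=81, 54^128=30, 54^256=278, 54^512=156, 54^1024=78, 54^2048=175, 54^4096=147, 54^8192=150, 54^16384=108, 54^32768=157, 54^65536=80, 54^131072=180, 54^262144=56, 54^524288=26, 54^1048576=54; 54^1429609 = 54^1 * 54^8 * 54^32 * 54^64 * 54^4096 * 54^16384 * 54^32768 * 54^65536 * 54^262144 * 54^1048576 = 192 (mod 311); answer 192

192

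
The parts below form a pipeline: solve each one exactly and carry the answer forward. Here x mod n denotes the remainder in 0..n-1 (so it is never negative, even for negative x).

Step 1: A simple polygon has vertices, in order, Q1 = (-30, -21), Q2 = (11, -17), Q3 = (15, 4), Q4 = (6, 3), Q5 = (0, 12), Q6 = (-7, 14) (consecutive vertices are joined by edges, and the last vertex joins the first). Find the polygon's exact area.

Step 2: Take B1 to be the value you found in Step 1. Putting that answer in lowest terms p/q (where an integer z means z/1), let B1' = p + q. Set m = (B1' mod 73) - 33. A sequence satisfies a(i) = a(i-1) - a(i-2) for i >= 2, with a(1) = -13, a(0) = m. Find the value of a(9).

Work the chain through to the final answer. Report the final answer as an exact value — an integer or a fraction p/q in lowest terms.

16

Step 1: cross terms: (-30*-17 - 11*-21)=741, (11*4 - 15*-17)=299, (15*3 - 6*4)=21, (6*12 - 0*3)=72, (0*14 - -7*12)=84, (-7*-21 - -30*14)=567; twice the area = |1784| = 1784; area = 892; answer 892
Step 2: B1 = 892; threaded value p + q = 893; m = -16; a(2) = 1*(-13) - 1*(-16) = 3; iterating: a(2)=3, a(3)=16, a(4)=13, a(5)=-3, a(6)=-16, a(7)=-13, a(8)=3, a(9)=16; answer 16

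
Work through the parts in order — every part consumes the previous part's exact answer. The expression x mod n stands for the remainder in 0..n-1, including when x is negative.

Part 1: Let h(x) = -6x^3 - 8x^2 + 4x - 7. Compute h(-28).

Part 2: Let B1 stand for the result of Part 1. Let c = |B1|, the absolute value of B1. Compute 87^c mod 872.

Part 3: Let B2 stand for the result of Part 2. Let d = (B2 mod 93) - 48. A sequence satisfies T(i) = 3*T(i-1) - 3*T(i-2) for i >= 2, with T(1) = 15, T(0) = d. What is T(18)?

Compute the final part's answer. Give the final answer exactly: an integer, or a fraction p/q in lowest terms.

Part 1: -6*(-28)^3 - 8*(-28)^2 + 4*(-28)^1 - 7 = (131712) + (-6272) + (-112) + (-7) = 125321; answer 125321
Part 2: B1 = 125321; c = 125321; squarings mod 872: 87^1=87, 87^2=593, 87^4=233, 87^8=225, 87^16=49, 87^32=657, 87^64=9, 87^128=81, 87^256=457, 87^512=441, 87^1024=25, 87^2048=625, 87^4096=841, 87^8192=89, 87^16384=73, 87^32768=97, 87^65536=689; 87^125321 = 87^1 * 87^8 * 87^128 * 87^256 * 87^2048 * 87^8192 * 87^16384 * 87^32768 * 87^65536 = 519 (mod 872); answer 519
Part 3: B2 = 519; d = 6; T(2) = 3*(15) - 3*(6) = 27; iterating: T(2)=27, T(3)=36, T(4)=27, T(5)=-27, T(6)=-162, T(7)=-405, T(8)=-729, T(9)=-972, T(10)=-729, T(11)=729, T(12)=4374, T(13)=10935, T(14)=19683, T(15)=26244, T(16)=19683, T(17)=-19683, T(18)=-118098; answer -118098

-118098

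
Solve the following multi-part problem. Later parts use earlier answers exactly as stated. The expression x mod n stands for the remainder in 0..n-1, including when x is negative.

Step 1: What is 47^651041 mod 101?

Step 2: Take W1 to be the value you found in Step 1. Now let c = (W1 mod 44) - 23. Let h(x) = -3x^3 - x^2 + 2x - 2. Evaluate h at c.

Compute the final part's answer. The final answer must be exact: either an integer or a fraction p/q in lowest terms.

Step 1: squarings mod 101: 47^1=47, 47^2=88, 47^4=68, 47^8=79, 47^16=80, 47^32=37, 47^64=56, 47^128=5, 47^256=25, 47^512=19, 47^1024=58, 47^2048=31, 47^4096=52, 47^8192=78, 47^16384=24, 47^32768=71, 47^65536=92, 47^131072=81, 47^262144=97, 47^524288=16; 47^651041 = 47^1 * 47^32 * 47^256 * 47^512 * 47^1024 * 47^2048 * 47^8192 * 47^16384 * 47^32768 * 47^65536 * 47^524288 = 21 (mod 101); answer 21
Step 2: W1 = 21; c = -2; -3*(-2)^3 - 1*(-2)^2 + 2*(-2)^1 - 2 = (24) + (-4) + (-4) + (-2) = 14; answer 14

14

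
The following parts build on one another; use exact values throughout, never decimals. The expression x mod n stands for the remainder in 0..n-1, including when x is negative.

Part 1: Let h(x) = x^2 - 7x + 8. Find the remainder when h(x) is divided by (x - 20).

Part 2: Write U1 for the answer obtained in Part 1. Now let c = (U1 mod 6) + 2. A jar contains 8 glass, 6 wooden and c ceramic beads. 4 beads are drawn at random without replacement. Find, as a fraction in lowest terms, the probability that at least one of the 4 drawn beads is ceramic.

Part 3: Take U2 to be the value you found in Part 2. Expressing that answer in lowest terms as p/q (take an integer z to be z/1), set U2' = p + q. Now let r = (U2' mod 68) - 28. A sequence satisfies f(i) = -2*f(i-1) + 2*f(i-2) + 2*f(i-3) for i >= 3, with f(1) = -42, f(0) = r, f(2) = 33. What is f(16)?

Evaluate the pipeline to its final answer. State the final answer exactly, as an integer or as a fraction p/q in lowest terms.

10423072

Part 1: remainder = value at the root: 1*(20)^2 - 7*(20)^1 + 8 = (400) + (-140) + (8) = 268; answer 268
Part 2: U1 = 268; c = 6; total draws C(20,4) = 4845; complement C(14,4) = 1001; favorable 4845 - 1001 = 3844; P = 3844/4845; answer 3844/4845
Part 3: U2 = 3844/4845; threaded value p + q = 8689; r = 25; f(3) = -2*(33) + 2*(-42) + 2*(25) = -100; iterating: f(3)=-100, f(4)=182, f(5)=-498, f(6)=1160, f(7)=-2952, f(8)=7228, f(9)=-18040, f(10)=44632, f(11)=-110888, f(12)=274960, f(13)=-682432, f(14)=1693008, f(15)=-4200960, f(16)=10423072; answer 10423072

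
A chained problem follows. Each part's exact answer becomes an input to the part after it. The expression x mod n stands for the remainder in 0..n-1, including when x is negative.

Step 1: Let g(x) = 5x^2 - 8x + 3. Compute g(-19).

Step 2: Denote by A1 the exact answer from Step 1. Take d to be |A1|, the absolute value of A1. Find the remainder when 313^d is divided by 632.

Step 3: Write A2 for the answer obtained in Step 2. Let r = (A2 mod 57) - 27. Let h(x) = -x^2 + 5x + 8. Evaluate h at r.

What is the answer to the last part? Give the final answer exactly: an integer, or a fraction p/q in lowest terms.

Step 1: 5*(-19)^2 - 8*(-19)^1 + 3 = (1805) + (152) + (3) = 1960; answer 1960
Step 2: A1 = 1960; d = 1960; squarings mod 632: 313^1=313, 313^2=9, 313^4=81, 313^8=241, 313^16=569, 313^32=177, 313^64=361, 313^128=129, 313^256=209, 313^512=73, 313^1024=273; 313^1960 = 313^8 * 313^32 * 313^128 * 313^256 * 313^512 * 313^1024 = 273 (mod 632); answer 273
Step 3: A2 = 273; r = 18; -1*(18)^2 + 5*(18)^1 + 8 = (-324) + (90) + (8) = -226; answer -226

-226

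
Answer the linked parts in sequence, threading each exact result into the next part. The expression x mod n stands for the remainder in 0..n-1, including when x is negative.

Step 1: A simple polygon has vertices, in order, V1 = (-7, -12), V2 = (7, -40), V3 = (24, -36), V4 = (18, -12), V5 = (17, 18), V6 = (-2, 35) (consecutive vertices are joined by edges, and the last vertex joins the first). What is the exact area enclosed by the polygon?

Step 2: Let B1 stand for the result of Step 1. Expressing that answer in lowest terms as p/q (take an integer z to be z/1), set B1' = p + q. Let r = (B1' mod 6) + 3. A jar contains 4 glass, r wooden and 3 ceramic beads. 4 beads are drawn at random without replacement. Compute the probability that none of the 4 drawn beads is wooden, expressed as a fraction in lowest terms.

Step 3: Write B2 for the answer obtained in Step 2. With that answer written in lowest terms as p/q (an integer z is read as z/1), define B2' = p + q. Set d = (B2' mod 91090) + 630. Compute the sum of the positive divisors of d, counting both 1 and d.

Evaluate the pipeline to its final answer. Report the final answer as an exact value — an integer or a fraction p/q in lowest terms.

2352

Step 1: cross terms: (-7*-40 - 7*-12)=364, (7*-36 - 24*-40)=708, (24*-12 - 18*-36)=360, (18*18 - 17*-12)=528, (17*35 - -2*18)=631, (-2*-12 - -7*35)=269; twice the area = |2860| = 2860; area = 1430; answer 1430
Step 2: B1 = 1430; threaded value p + q = 1431; r = 6; total draws C(13,4) = 715; favorable C(7,4) = 35; P = 7/143; answer 7/143
Step 3: B2 = 7/143; threaded value p + q = 150; d = 780; 780 = 2^2 * 3 * 5 * 13; sigma = (1 + 2 + 4) * (1 + 3) * (1 + 5) * (1 + 13) = 7 * 4 * 6 * 14 = 2352; answer 2352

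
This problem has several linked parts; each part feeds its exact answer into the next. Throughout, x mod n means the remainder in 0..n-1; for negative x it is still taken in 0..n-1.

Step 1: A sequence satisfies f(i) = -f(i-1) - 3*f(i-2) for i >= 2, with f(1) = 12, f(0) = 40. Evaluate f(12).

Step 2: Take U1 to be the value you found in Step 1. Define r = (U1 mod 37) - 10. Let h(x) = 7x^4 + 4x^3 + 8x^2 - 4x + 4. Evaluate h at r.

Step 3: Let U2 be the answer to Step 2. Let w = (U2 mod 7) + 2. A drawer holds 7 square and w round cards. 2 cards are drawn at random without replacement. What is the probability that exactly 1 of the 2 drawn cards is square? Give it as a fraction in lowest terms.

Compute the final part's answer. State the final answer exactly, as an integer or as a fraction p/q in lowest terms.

7/15

Step 1: f(2) = -1*(12) - 3*(40) = -132; iterating: f(2)=-132, f(3)=96, f(4)=300, f(5)=-588, f(6)=-312, f(7)=2076, f(8)=-1140, f(9)=-5088, f(10)=8508, f(11)=6756, f(12)=-32280; answer -32280
Step 2: U1 = -32280; r = 11; 7*(11)^4 + 4*(11)^3 + 8*(11)^2 - 4*(11)^1 + 4 = (102487) + (5324) + (968) + (-44) + (4) = 108739; answer 108739
Step 3: U2 = 108739; w = 3; total draws C(10,2) = 45; favorable C(7,1)*C(3,1) = 21; P = 7/15; answer 7/15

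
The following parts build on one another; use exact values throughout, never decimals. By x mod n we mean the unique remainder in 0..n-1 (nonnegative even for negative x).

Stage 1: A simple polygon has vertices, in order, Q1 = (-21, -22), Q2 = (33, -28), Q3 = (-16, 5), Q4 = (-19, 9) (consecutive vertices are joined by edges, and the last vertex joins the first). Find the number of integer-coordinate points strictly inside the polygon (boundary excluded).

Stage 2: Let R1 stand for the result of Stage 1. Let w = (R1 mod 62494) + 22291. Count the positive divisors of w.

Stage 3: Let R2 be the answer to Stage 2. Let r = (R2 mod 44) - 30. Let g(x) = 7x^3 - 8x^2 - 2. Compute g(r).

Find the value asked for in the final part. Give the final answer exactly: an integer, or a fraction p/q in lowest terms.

Stage 1: cross terms: (-21*-28 - 33*-22)=1314, (33*5 - -16*-28)=-283, (-16*9 - -19*5)=-49, (-19*-22 - -21*9)=607; twice the area = |1589| = 1589; area = 1589/2; boundary points = 6 + 1 + 1 + 1 = 9; strictly interior points = area - boundary/2 + 1 = 791; answer 791
Stage 2: R1 = 791; w = 23082; 23082 = 2 * 3 * 3847; number of divisors = (1+1) * (1+1) * (1+1) = 8; answer 8
Stage 3: R2 = 8; r = -22; 7*(-22)^3 - 8*(-22)^2 - 2 = (-74536) + (-3872) + (-2) = -78410; answer -78410

-78410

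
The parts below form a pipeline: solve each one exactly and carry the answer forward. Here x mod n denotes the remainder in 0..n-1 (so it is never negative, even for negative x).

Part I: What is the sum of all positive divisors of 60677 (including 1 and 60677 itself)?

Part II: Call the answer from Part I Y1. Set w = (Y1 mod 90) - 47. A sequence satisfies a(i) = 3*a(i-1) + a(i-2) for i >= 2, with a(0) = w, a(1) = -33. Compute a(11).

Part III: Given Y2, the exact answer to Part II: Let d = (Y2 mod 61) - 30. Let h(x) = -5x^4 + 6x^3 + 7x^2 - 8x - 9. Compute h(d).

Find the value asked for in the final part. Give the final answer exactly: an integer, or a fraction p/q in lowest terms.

Part I: 60677 = 47 * 1291; sigma = (1 + 47) * (1 + 1291) = 48 * 1292 = 62016; answer 62016
Part II: Y1 = 62016; w = -41; a(2) = 3*(-33) + 1*(-41) = -140; iterating: a(2)=-140, a(3)=-453, a(4)=-1499, a(5)=-4950, a(6)=-16349, a(7)=-53997, a(8)=-178340, a(9)=-589017, a(10)=-1945391, a(11)=-6425190; answer -6425190
Part III: Y2 = -6425190; d = -29; -5*(-29)^4 + 6*(-29)^3 + 7*(-29)^2 - 8*(-29)^1 - 9 = (-3536405) + (-146334) + (5887) + (232) + (-9) = -3676629; answer -3676629

-3676629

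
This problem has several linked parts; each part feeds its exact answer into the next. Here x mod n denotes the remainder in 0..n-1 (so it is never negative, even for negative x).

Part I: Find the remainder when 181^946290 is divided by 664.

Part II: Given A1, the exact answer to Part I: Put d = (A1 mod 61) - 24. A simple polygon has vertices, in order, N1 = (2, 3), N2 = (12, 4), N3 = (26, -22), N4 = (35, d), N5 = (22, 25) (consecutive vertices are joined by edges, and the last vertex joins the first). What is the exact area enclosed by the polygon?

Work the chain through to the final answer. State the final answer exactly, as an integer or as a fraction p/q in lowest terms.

Part I: squarings mod 664: 181^1=181, 181^2=225, 181^4=161, 181^8=25, 181^16=625, 181^32=193, 181^64=65, 181^128=241, 181^256=313, 181^512=361, 181^1024=177, 181^2048=121, 181^4096=33, 181^8192=425, 181^16384=17, 181^32768=289, 181^65536=521, 181^131072=529, 181^262144=297, 181^524288=561; 181^946290 = 181^2 * 181^16 * 181^32 * 181^64 * 181^4096 * 181^8192 * 181^16384 * 181^131072 * 181^262144 * 181^524288 = 313 (mod 664); answer 313
Part II: A1 = 313; d = -16; cross terms: (2*4 - 12*3)=-28, (12*-22 - 26*4)=-368, (26*-16 - 35*-22)=354, (35*25 - 22*-16)=1227, (22*3 - 2*25)=16; twice the area = |1201| = 1201; area = 1201/2; answer 1201/2

1201/2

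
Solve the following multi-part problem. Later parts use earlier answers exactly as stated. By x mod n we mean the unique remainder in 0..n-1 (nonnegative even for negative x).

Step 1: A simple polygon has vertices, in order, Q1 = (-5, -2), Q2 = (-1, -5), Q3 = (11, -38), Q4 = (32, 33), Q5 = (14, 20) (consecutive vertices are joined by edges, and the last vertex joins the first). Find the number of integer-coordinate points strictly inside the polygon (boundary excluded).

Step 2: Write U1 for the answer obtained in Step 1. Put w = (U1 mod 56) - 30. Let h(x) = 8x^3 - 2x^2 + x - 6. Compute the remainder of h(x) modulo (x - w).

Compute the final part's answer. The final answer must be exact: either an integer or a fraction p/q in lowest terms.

-14130

Step 1: cross terms: (-5*-5 - -1*-2)=23, (-1*-38 - 11*-5)=93, (11*33 - 32*-38)=1579, (32*20 - 14*33)=178, (14*-2 - -5*20)=72; twice the area = |1945| = 1945; area = 1945/2; boundary points = 1 + 3 + 1 + 1 + 1 = 7; strictly interior points = area - boundary/2 + 1 = 970; answer 970
Step 2: U1 = 970; w = -12; remainder = value at the root: 8*(-12)^3 - 2*(-12)^2 + 1*(-12)^1 - 6 = (-13824) + (-288) + (-12) + (-6) = -14130; answer -14130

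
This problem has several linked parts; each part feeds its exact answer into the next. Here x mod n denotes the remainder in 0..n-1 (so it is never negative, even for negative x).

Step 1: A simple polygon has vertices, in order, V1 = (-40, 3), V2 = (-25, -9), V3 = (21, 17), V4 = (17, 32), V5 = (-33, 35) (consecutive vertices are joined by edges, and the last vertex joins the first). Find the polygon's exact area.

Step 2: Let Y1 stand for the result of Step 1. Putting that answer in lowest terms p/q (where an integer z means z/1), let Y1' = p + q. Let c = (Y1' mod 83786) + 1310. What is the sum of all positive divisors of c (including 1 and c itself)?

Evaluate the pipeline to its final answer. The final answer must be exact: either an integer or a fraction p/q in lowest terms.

7260

Step 1: cross terms: (-40*-9 - -25*3)=435, (-25*17 - 21*-9)=-236, (21*32 - 17*17)=383, (17*35 - -33*32)=1651, (-33*3 - -40*35)=1301; twice the area = |3534| = 3534; area = 1767; answer 1767
Step 2: Y1 = 1767; threaded value p + q = 1768; c = 3078; 3078 = 2 * 3^4 * 19; sigma = (1 + 2) * (1 + 3 + 9 + 27 + 81) * (1 + 19) = 3 * 121 * 20 = 7260; answer 7260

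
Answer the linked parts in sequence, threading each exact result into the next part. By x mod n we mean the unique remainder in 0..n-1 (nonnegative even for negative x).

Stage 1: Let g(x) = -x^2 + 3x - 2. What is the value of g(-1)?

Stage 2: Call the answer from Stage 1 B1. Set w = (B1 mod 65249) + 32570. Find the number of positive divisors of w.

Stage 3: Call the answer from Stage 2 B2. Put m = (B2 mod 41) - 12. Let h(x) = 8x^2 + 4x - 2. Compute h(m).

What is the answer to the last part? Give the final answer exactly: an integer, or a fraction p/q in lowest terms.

Stage 1: -1*(-1)^2 + 3*(-1)^1 - 2 = (-1) + (-3) + (-2) = -6; answer -6
Stage 2: B1 = -6; w = 97813; 97813 is prime, so its only divisors are 1 and 97813; count = 2; answer 2
Stage 3: B2 = 2; m = -10; 8*(-10)^2 + 4*(-10)^1 - 2 = (800) + (-40) + (-2) = 758; answer 758

758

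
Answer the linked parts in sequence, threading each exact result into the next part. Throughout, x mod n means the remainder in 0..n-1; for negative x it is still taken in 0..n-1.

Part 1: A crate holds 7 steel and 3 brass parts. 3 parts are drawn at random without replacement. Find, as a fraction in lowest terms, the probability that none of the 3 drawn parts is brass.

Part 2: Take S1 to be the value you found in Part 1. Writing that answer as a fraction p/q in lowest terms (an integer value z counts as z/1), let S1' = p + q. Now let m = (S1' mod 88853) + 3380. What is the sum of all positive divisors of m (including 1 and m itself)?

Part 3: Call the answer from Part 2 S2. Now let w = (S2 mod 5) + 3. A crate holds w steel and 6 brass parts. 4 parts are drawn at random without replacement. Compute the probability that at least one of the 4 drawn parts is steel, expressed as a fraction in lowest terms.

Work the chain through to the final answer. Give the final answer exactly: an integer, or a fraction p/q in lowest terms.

Part 1: total draws C(10,3) = 120; favorable C(7,3) = 35; P = 7/24; answer 7/24
Part 2: S1 = 7/24; threaded value p + q = 31; m = 3411; 3411 = 3^2 * 379; sigma = (1 + 3 + 9) * (1 + 379) = 13 * 380 = 4940; answer 4940
Part 3: S2 = 4940; w = 3; total draws C(9,4) = 126; complement C(6,4) = 15; favorable 126 - 15 = 111; P = 37/42; answer 37/42

37/42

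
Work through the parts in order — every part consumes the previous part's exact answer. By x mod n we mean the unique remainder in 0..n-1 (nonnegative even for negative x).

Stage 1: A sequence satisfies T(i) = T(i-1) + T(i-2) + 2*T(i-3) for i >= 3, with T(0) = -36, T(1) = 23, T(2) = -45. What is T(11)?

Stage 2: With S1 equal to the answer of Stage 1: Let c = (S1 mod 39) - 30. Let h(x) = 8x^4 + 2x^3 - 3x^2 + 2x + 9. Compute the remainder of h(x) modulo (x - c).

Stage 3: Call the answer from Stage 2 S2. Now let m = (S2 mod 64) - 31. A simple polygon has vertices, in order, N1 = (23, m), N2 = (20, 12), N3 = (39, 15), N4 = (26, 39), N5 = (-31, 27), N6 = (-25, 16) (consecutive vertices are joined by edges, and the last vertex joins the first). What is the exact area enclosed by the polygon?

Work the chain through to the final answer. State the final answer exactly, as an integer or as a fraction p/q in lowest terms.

2133

Stage 1: T(3) = 1*(-45) + 1*(23) + 2*(-36) = -94; iterating: T(3)=-94, T(4)=-93, T(5)=-277, T(6)=-558, T(7)=-1021, T(8)=-2133, T(9)=-4270, T(10)=-8445, T(11)=-16981; answer -16981
Stage 2: S1 = -16981; c = -7; remainder = value at the root: 8*(-7)^4 + 2*(-7)^3 - 3*(-7)^2 + 2*(-7)^1 + 9 = (19208) + (-686) + (-147) + (-14) + (9) = 18370; answer 18370
Stage 3: S2 = 18370; m = -29; cross terms: (23*12 - 20*-29)=856, (20*15 - 39*12)=-168, (39*39 - 26*15)=1131, (26*27 - -31*39)=1911, (-31*16 - -25*27)=179, (-25*-29 - 23*16)=357; twice the area = |4266| = 4266; area = 2133; answer 2133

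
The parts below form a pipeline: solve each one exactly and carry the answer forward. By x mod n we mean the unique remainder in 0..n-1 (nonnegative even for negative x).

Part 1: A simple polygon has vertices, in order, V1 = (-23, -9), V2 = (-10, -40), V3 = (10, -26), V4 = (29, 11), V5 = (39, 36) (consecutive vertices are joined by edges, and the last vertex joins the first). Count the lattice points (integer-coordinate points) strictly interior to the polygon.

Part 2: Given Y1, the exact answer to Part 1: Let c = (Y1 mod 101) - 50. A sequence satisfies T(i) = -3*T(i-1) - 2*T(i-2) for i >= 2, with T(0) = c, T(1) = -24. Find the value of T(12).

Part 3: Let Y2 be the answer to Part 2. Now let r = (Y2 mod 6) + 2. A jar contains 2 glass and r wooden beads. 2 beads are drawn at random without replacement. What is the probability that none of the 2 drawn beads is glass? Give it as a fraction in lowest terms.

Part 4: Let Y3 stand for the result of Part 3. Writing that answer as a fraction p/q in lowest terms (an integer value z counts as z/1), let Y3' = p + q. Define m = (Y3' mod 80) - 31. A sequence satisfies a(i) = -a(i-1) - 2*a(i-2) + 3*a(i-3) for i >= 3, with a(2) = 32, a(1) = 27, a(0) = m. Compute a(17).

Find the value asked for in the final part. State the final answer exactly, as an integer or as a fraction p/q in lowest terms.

Part 1: cross terms: (-23*-40 - -10*-9)=830, (-10*-26 - 10*-40)=660, (10*11 - 29*-26)=864, (29*36 - 39*11)=615, (39*-9 - -23*36)=477; twice the area = |3446| = 3446; area = 1723; boundary points = 1 + 2 + 1 + 5 + 1 = 10; strictly interior points = area - boundary/2 + 1 = 1719; answer 1719
Part 2: Y1 = 1719; c = -48; T(2) = -3*(-24) - 2*(-48) = 168; iterating: T(2)=168, T(3)=-456, T(4)=1032, T(5)=-2184, T(6)=4488, T(7)=-9096, T(8)=18312, T(9)=-36744, T(10)=73608, T(11)=-147336, T(12)=294792; answer 294792
Part 3: Y2 = 294792; r = 2; total draws C(4,2) = 6; favorable C(2,2) = 1; P = 1/6; answer 1/6
Part 4: Y3 = 1/6; threaded value p + q = 7; m = -24; a(3) = -1*(32) - 2*(27) + 3*(-24) = -158; iterating: a(3)=-158, a(4)=175, a(5)=237, a(6)=-1061, a(7)=1112, a(8)=1721, a(9)=-7128, a(10)=7022, a(11)=12397, a(12)=-47825, a(13)=44097, a(14)=88744, a(15)=-320413, a(16)=275216, a(17)=631842; answer 631842

631842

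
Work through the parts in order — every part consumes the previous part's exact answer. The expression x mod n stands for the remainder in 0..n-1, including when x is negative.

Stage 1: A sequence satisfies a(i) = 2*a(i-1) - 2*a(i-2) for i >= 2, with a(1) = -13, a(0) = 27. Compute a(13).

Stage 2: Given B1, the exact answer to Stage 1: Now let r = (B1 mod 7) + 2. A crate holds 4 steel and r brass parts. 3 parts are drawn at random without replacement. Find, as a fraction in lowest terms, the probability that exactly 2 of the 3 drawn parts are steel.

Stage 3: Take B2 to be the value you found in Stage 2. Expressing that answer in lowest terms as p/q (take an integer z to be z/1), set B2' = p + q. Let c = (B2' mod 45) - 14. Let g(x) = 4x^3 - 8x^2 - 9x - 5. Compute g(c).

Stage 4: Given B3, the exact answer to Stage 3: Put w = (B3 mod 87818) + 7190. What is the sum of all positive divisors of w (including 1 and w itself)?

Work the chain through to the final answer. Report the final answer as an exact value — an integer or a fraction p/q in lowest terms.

Stage 1: a(2) = 2*(-13) - 2*(27) = -80; iterating: a(2)=-80, a(3)=-134, a(4)=-108, a(5)=52, a(6)=320, a(7)=536, a(8)=432, a(9)=-208, a(10)=-1280, a(11)=-2144, a(12)=-1728, a(13)=832; answer 832
Stage 2: B1 = 832; r = 8; total draws C(12,3) = 220; favorable C(4,2)*C(8,1) = 48; P = 12/55; answer 12/55
Stage 3: B2 = 12/55; threaded value p + q = 67; c = 8; 4*(8)^3 - 8*(8)^2 - 9*(8)^1 - 5 = (2048) + (-512) + (-72) + (-5) = 1459; answer 1459
Stage 4: B3 = 1459; w = 8649; 8649 = 3^2 * 31^2; sigma = (1 + 3 + 9) * (1 + 31 + 961) = 13 * 993 = 12909; answer 12909

12909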